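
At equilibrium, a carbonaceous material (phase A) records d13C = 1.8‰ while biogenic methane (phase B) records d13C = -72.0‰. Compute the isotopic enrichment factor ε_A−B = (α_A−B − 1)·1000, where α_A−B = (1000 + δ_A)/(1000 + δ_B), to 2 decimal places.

79.53‰

α_A−B = (1000 + 1.8) / (1000 + -72.0) = 1001.8 / 928.0 = 1.079526
ε_A−B = (1.079526 − 1) × 1000 = 79.526‰
(The approximation ε ≈ δ_A − δ_B would give 73.8‰.)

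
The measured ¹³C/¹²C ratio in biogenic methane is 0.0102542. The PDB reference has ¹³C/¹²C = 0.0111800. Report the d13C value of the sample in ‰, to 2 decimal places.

d13C = (R_sample / R_standard − 1) × 1000
R_sample / R_standard = 0.0102542 / 0.0111800 = 0.917191
d13C = (0.917191 − 1) × 1000 = -82.809‰

-82.81‰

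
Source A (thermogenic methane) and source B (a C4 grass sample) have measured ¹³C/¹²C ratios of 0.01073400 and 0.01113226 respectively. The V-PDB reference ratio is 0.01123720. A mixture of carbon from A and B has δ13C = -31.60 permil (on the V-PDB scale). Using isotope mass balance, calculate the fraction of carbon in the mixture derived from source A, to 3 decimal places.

δ_A = (0.01073400/0.01123720 − 1)×1000 = (0.955220 − 1)×1000 = -44.780 permil
δ_B = (0.01113226/0.01123720 − 1)×1000 = (0.990661 − 1)×1000 = -9.339 permil
f_A = (δ_mix − δ_B)/(δ_A − δ_B) = (-31.60 − (-9.339))/(-44.780 − (-9.339))
f_A = -22.261 / -35.441 = 0.6281

0.628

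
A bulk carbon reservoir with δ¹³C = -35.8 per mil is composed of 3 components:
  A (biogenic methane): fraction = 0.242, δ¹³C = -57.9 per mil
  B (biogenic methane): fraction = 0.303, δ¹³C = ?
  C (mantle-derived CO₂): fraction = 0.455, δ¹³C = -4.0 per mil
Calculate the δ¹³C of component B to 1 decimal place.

-65.9 per mil

Isotope mass balance: δ_bulk = Σ fᵢ·δᵢ.
-35.8 = 0.242×(-57.9) + 0.303×δ_B + 0.455×(-4.0)
0.303·δ_B = -35.8 − (-15.832) = -19.968
δ_B = -19.968 / 0.303 = -65.90 per mil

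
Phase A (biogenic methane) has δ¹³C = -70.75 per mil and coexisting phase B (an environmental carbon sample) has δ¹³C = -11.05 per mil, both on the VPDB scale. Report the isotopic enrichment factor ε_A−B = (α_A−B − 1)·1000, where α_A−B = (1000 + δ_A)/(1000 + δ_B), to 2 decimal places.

α_A−B = (1000 + -70.75) / (1000 + -11.05) = 929.25 / 988.95 = 0.939633
ε_A−B = (0.939633 − 1) × 1000 = -60.367 per mil
(The approximation ε ≈ δ_A − δ_B would give -59.70 per mil.)

-60.37 per mil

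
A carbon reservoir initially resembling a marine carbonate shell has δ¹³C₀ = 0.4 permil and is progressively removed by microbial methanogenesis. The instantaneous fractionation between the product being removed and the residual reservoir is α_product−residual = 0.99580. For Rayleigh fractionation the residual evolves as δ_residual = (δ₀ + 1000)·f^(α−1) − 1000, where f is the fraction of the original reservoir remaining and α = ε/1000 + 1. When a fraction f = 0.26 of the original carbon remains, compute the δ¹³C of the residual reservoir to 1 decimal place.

Rayleigh residual: δ_res = (δ₀ + 1000)·f^(α−1) − 1000
α − 1 = -0.00420
f^(α−1) = 0.26^(-0.00420) = 1.005674
δ_res = (0.4 + 1000) × 1.005674 − 1000 = 1006.076 − 1000 = 6.08 permil

6.1 permil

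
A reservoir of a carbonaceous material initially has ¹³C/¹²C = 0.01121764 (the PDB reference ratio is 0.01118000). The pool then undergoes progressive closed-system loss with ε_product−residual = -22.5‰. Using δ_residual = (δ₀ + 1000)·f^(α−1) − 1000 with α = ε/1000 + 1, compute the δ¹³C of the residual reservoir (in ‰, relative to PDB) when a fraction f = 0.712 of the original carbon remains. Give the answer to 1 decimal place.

11.1‰

δ₀ = (0.01121764/0.01118000 − 1)×1000 = (1.003367 − 1)×1000 = 3.367‰
α − 1 = ε/1000 = -0.0225
f^(α−1) = 0.712^(-0.0225) = 1.007672
δ_res = (3.367 + 1000) × 1.007672 − 1000 = 1011.065 − 1000 = 11.06‰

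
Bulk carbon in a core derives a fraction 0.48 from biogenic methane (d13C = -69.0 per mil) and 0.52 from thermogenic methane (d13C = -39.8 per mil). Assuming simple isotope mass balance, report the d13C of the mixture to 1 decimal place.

δ_mix = f_A·δ_A + f_B·δ_B
δ_mix = 0.48 × (-69.0) + 0.52 × (-39.8)
δ_mix = -33.12 + -20.70 = -53.82 per mil

-53.8 per mil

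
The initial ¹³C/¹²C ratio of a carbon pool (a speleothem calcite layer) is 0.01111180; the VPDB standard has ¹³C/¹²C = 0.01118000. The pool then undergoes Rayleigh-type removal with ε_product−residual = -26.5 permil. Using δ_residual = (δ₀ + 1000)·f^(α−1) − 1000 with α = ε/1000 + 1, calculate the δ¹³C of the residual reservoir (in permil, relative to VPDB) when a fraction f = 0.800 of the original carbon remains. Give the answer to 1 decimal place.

-0.2 permil

δ₀ = (0.01111180/0.01118000 − 1)×1000 = (0.993900 − 1)×1000 = -6.100 permil
α − 1 = ε/1000 = -0.0265
f^(α−1) = 0.800^(-0.0265) = 1.005931
δ_res = (-6.100 + 1000) × 1.005931 − 1000 = 999.794 − 1000 = -0.21 permil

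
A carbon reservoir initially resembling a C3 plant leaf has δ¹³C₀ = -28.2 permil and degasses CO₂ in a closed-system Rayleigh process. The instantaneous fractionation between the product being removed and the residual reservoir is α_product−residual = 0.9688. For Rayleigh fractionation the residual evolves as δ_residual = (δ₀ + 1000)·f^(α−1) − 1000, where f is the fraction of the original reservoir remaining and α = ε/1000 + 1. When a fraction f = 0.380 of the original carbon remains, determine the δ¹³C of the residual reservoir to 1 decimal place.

Rayleigh residual: δ_res = (δ₀ + 1000)·f^(α−1) − 1000
α − 1 = -0.03120
f^(α−1) = 0.380^(-0.03120) = 1.030649
δ_res = (-28.2 + 1000) × 1.030649 − 1000 = 1001.585 − 1000 = 1.58 permil

1.6 permil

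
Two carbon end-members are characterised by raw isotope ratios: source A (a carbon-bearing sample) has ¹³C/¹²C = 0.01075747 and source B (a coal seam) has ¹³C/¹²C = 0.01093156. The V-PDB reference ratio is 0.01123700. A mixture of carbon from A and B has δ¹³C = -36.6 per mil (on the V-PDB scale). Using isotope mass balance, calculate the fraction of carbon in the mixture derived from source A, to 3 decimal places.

δ_A = (0.01075747/0.01123700 − 1)×1000 = (0.957326 − 1)×1000 = -42.674 per mil
δ_B = (0.01093156/0.01123700 − 1)×1000 = (0.972818 − 1)×1000 = -27.182 per mil
f_A = (δ_mix − δ_B)/(δ_A − δ_B) = (-36.6 − (-27.182))/(-42.674 − (-27.182))
f_A = -9.418 / -15.493 = 0.6079

0.608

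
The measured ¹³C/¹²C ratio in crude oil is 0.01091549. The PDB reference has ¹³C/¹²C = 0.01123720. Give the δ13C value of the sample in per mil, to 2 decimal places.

δ13C = (R_sample / R_standard − 1) × 1000
R_sample / R_standard = 0.01091549 / 0.01123720 = 0.971371
δ13C = (0.971371 − 1) × 1000 = -28.629 per mil

-28.63 per mil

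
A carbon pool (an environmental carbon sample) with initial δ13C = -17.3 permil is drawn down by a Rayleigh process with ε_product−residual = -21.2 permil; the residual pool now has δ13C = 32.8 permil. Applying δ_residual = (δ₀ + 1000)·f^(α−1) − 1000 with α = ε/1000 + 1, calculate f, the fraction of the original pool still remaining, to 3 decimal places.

α − 1 = ε/1000 = -0.0212
(δ_res + 1000)/(δ₀ + 1000) = (32.8 + 1000)/(-17.3 + 1000) = 1032.8/982.7 = 1.050982
f = 1.050982^(1/-0.0212) = exp(ln(1.050982)/-0.0212) = exp(0.04972/-0.0212)
f = exp(-2.3455) = 0.0958

0.096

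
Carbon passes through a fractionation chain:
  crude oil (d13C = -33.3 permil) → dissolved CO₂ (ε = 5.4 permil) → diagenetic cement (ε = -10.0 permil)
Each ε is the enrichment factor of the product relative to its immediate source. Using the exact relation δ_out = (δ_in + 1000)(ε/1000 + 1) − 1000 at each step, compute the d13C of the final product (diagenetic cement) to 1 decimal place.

-37.8 permil

step 1: δ = (-33.30 + 1000)·(5.4/1000 + 1) − 1000 = -28.08 permil
step 2: δ = (-28.08 + 1000)·(-10.0/1000 + 1) − 1000 = -37.80 permil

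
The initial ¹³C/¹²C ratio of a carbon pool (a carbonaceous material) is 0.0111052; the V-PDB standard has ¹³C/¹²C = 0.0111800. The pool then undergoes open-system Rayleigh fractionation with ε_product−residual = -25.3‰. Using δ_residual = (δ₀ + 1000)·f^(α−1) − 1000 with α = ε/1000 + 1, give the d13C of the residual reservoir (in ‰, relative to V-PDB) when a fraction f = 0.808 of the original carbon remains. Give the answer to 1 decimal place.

δ₀ = (0.0111052/0.0111800 − 1)×1000 = (0.993309 − 1)×1000 = -6.691‰
α − 1 = ε/1000 = -0.0253
f^(α−1) = 0.808^(-0.0253) = 1.005408
δ_res = (-6.691 + 1000) × 1.005408 − 1000 = 998.682 − 1000 = -1.32‰

-1.3‰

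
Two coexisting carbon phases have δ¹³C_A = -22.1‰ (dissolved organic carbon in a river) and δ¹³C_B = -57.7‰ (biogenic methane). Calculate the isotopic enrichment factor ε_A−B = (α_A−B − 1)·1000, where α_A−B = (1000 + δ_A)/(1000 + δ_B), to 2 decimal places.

37.78‰

α_A−B = (1000 + -22.1) / (1000 + -57.7) = 977.9 / 942.3 = 1.037780
ε_A−B = (1.037780 − 1) × 1000 = 37.780‰
(The approximation ε ≈ δ_A − δ_B would give 35.6‰.)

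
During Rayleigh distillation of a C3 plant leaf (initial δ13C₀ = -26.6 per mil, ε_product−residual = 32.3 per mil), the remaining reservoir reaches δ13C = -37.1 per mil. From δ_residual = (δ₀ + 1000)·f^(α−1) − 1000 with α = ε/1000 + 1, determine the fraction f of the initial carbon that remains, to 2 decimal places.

0.71

α − 1 = ε/1000 = 0.0323
(δ_res + 1000)/(δ₀ + 1000) = (-37.1 + 1000)/(-26.6 + 1000) = 962.9/973.4 = 0.989213
f = 0.989213^(1/0.0323) = exp(ln(0.989213)/0.0323) = exp(-0.01085/0.0323)
f = exp(-0.3358) = 0.7148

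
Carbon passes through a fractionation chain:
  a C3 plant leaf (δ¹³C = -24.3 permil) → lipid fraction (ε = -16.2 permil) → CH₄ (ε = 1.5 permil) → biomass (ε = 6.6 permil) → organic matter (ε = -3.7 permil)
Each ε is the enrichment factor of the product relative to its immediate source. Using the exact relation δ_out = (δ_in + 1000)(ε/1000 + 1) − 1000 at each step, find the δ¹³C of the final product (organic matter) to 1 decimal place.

-35.9 permil

step 1: δ = (-24.30 + 1000)·(-16.2/1000 + 1) − 1000 = -40.11 permil
step 2: δ = (-40.11 + 1000)·(1.5/1000 + 1) − 1000 = -38.67 permil
step 3: δ = (-38.67 + 1000)·(6.6/1000 + 1) − 1000 = -32.32 permil
step 4: δ = (-32.32 + 1000)·(-3.7/1000 + 1) − 1000 = -35.90 permil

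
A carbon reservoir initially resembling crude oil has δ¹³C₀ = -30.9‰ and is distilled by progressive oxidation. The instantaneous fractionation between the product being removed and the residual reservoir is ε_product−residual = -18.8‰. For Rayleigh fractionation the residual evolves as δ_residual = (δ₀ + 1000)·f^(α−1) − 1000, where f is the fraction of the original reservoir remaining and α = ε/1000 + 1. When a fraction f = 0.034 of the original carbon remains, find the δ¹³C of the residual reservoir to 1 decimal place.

32.7‰

Rayleigh residual: δ_res = (δ₀ + 1000)·f^(α−1) − 1000
α = ε/1000 + 1 = 0.98120, so α − 1 = -0.01880
f^(α−1) = 0.034^(-0.01880) = 1.065634
δ_res = (-30.9 + 1000) × 1.065634 − 1000 = 1032.706 − 1000 = 32.71‰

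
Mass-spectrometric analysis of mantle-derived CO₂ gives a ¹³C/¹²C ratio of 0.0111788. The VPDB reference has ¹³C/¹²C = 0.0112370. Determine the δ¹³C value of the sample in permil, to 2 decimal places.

-5.18 permil

δ¹³C = (R_sample / R_standard − 1) × 1000
R_sample / R_standard = 0.0111788 / 0.0112370 = 0.994821
δ¹³C = (0.994821 − 1) × 1000 = -5.179 permil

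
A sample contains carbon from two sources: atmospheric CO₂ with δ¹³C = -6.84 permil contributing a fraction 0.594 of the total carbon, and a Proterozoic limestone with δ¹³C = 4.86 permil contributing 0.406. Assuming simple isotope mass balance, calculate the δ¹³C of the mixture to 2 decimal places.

-2.09 permil

δ_mix = f_A·δ_A + f_B·δ_B
δ_mix = 0.594 × (-6.84) + 0.406 × (4.86)
δ_mix = -4.063 + 1.973 = -2.090 permil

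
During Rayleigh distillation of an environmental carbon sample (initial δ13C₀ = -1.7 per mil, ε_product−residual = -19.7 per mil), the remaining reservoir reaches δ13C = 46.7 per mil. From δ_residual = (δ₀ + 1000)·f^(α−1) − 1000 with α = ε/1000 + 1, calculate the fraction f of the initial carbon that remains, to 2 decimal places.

α − 1 = ε/1000 = -0.0197
(δ_res + 1000)/(δ₀ + 1000) = (46.7 + 1000)/(-1.7 + 1000) = 1046.7/998.3 = 1.048482
f = 1.048482^(1/-0.0197) = exp(ln(1.048482)/-0.0197) = exp(0.04734/-0.0197)
f = exp(-2.4032) = 0.0904

0.09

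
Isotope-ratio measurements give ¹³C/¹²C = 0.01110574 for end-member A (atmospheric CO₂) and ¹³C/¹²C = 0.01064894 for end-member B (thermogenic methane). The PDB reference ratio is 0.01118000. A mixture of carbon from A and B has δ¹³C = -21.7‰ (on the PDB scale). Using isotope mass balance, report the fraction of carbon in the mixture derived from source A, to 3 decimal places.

δ_A = (0.01110574/0.01118000 − 1)×1000 = (0.993358 − 1)×1000 = -6.642‰
δ_B = (0.01064894/0.01118000 − 1)×1000 = (0.952499 − 1)×1000 = -47.501‰
f_A = (δ_mix − δ_B)/(δ_A − δ_B) = (-21.7 − (-47.501))/(-6.642 − (-47.501))
f_A = 25.801 / 40.859 = 0.6315

0.631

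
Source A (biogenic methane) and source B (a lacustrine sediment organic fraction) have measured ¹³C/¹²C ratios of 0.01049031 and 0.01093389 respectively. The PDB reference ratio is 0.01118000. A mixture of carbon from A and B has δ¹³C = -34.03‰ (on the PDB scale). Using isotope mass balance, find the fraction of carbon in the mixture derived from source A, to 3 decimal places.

δ_A = (0.01049031/0.01118000 − 1)×1000 = (0.938310 − 1)×1000 = -61.690‰
δ_B = (0.01093389/0.01118000 − 1)×1000 = (0.977987 − 1)×1000 = -22.013‰
f_A = (δ_mix − δ_B)/(δ_A − δ_B) = (-34.03 − (-22.013))/(-61.690 − (-22.013))
f_A = -12.017 / -39.676 = 0.3029

0.303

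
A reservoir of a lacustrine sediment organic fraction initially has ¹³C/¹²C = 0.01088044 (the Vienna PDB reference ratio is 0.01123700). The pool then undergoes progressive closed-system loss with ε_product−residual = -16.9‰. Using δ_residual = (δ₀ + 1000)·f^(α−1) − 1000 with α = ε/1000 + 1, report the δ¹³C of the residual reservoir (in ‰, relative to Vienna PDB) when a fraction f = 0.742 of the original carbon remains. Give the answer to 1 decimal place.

-26.8‰

δ₀ = (0.01088044/0.01123700 − 1)×1000 = (0.968269 − 1)×1000 = -31.731‰
α − 1 = ε/1000 = -0.0169
f^(α−1) = 0.742^(-0.0169) = 1.005056
δ_res = (-31.731 + 1000) × 1.005056 − 1000 = 973.164 − 1000 = -26.84‰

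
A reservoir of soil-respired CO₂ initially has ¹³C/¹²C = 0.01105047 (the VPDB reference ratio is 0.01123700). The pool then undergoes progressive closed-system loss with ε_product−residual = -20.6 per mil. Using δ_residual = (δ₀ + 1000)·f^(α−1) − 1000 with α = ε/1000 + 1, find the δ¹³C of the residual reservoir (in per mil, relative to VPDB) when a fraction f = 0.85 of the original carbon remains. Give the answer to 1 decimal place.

δ₀ = (0.01105047/0.01123700 − 1)×1000 = (0.983400 − 1)×1000 = -16.600 per mil
α − 1 = ε/1000 = -0.0206
f^(α−1) = 0.85^(-0.0206) = 1.003354
δ_res = (-16.600 + 1000) × 1.003354 − 1000 = 986.698 − 1000 = -13.30 per mil

-13.3 per mil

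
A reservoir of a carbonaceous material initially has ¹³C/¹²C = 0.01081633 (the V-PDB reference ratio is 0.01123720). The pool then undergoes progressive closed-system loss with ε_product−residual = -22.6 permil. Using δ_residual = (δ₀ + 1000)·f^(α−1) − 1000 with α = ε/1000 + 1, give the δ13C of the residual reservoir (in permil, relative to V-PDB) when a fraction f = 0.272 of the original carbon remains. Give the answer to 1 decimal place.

-8.7 permil

δ₀ = (0.01081633/0.01123720 − 1)×1000 = (0.962547 − 1)×1000 = -37.453 permil
α − 1 = ε/1000 = -0.0226
f^(α−1) = 0.272^(-0.0226) = 1.029861
δ_res = (-37.453 + 1000) × 1.029861 − 1000 = 991.290 − 1000 = -8.71 permil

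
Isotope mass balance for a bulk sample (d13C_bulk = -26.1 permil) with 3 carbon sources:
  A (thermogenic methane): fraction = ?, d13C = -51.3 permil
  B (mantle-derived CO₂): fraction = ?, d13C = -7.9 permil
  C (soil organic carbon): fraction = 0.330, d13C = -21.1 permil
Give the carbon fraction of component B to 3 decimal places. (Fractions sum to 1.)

Let f_B and f_A be the unknown fractions; fractions sum to 1 so f_B + f_A = 0.670.
Mass balance: Σ fᵢ·δᵢ = δ_bulk ⇒ f_B·(-7.9) + f_A·(-51.3) = -26.1 − (-6.963) = -19.137
Substitute f_A = 0.670 − f_B:
f_B·(-7.9 − -51.3) = -19.137 − 0.670×(-51.3) = 15.234
f_B = 15.234 / 43.4 = 0.3510

0.351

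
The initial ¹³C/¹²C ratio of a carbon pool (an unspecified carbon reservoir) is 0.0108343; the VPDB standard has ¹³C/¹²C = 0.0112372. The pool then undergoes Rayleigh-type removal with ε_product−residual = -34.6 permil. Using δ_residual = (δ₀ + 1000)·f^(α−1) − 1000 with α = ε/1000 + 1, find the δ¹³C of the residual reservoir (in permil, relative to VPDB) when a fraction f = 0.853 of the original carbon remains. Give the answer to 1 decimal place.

-30.5 permil

δ₀ = (0.0108343/0.0112372 − 1)×1000 = (0.964146 − 1)×1000 = -35.854 permil
α − 1 = ε/1000 = -0.0346
f^(α−1) = 0.853^(-0.0346) = 1.005516
δ_res = (-35.854 + 1000) × 1.005516 − 1000 = 969.464 − 1000 = -30.54 permil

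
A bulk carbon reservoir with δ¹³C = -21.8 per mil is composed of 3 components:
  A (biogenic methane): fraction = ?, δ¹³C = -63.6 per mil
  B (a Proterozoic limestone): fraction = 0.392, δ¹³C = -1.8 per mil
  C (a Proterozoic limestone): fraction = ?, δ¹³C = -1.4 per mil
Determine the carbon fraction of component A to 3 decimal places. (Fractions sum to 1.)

Let f_A and f_C be the unknown fractions; fractions sum to 1 so f_A + f_C = 0.608.
Mass balance: Σ fᵢ·δᵢ = δ_bulk ⇒ f_A·(-63.6) + f_C·(-1.4) = -21.8 − (-0.706) = -21.094
Substitute f_C = 0.608 − f_A:
f_A·(-63.6 − -1.4) = -21.094 − 0.608×(-1.4) = -20.243
f_A = -20.243 / -62.2 = 0.3255

0.325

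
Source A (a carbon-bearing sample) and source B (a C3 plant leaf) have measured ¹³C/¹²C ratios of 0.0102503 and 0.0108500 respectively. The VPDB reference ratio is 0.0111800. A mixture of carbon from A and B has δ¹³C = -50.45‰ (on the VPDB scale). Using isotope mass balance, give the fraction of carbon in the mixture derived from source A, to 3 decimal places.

δ_A = (0.0102503/0.0111800 − 1)×1000 = (0.916843 − 1)×1000 = -83.157‰
δ_B = (0.0108500/0.0111800 − 1)×1000 = (0.970483 − 1)×1000 = -29.517‰
f_A = (δ_mix − δ_B)/(δ_A − δ_B) = (-50.45 − (-29.517))/(-83.157 − (-29.517))
f_A = -20.933 / -53.640 = 0.3902

0.390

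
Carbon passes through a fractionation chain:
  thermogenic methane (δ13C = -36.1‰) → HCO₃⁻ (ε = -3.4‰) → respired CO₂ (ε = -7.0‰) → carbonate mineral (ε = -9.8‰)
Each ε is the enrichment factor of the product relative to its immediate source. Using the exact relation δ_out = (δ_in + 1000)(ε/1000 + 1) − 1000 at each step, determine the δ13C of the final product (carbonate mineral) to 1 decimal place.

step 1: δ = (-36.10 + 1000)·(-3.4/1000 + 1) − 1000 = -39.38‰
step 2: δ = (-39.38 + 1000)·(-7.0/1000 + 1) − 1000 = -46.10‰
step 3: δ = (-46.10 + 1000)·(-9.8/1000 + 1) − 1000 = -55.45‰

-55.4‰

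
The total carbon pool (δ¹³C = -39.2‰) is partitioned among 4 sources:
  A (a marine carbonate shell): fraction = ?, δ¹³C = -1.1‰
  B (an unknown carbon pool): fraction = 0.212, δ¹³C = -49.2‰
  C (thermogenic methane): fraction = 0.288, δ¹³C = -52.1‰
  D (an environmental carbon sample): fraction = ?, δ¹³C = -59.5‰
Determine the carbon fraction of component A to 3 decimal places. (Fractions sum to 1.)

0.274

Let f_A and f_D be the unknown fractions; fractions sum to 1 so f_A + f_D = 0.500.
Mass balance: Σ fᵢ·δᵢ = δ_bulk ⇒ f_A·(-1.1) + f_D·(-59.5) = -39.2 − (-25.435) = -13.765
Substitute f_D = 0.500 − f_A:
f_A·(-1.1 − -59.5) = -13.765 − 0.500×(-59.5) = 15.985
f_A = 15.985 / 58.4 = 0.2737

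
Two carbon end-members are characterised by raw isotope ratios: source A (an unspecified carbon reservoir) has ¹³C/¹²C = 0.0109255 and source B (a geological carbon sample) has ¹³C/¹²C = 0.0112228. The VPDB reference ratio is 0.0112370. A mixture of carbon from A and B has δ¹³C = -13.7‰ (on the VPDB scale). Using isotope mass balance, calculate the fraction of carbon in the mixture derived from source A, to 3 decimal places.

δ_A = (0.0109255/0.0112370 − 1)×1000 = (0.972279 − 1)×1000 = -27.721‰
δ_B = (0.0112228/0.0112370 − 1)×1000 = (0.998736 − 1)×1000 = -1.264‰
f_A = (δ_mix − δ_B)/(δ_A − δ_B) = (-13.7 − (-1.264))/(-27.721 − (-1.264))
f_A = -12.436 / -26.457 = 0.4701

0.470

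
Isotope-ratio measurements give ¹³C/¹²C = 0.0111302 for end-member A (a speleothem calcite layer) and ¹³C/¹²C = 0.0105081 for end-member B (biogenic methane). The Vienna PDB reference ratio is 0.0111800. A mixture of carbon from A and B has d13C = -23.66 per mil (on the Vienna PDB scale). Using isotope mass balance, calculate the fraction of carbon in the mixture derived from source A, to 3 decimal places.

0.655

δ_A = (0.0111302/0.0111800 − 1)×1000 = (0.995546 − 1)×1000 = -4.454 per mil
δ_B = (0.0105081/0.0111800 − 1)×1000 = (0.939902 − 1)×1000 = -60.098 per mil
f_A = (δ_mix − δ_B)/(δ_A − δ_B) = (-23.66 − (-60.098))/(-4.454 − (-60.098))
f_A = 36.438 / 55.644 = 0.6548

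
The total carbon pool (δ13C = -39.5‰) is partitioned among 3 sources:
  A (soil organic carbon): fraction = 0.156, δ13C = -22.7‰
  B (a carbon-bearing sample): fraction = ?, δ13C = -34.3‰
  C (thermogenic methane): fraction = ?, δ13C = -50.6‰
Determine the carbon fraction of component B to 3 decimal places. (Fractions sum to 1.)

0.414

Let f_B and f_C be the unknown fractions; fractions sum to 1 so f_B + f_C = 0.844.
Mass balance: Σ fᵢ·δᵢ = δ_bulk ⇒ f_B·(-34.3) + f_C·(-50.6) = -39.5 − (-3.541) = -35.959
Substitute f_C = 0.844 − f_B:
f_B·(-34.3 − -50.6) = -35.959 − 0.844×(-50.6) = 6.748
f_B = 6.748 / 16.3 = 0.4140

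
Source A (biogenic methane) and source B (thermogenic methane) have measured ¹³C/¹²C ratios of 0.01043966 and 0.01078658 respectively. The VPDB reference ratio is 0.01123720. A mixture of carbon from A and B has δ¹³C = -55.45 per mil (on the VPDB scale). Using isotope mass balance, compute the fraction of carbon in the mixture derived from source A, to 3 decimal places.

δ_A = (0.01043966/0.01123720 − 1)×1000 = (0.929027 − 1)×1000 = -70.973 per mil
δ_B = (0.01078658/0.01123720 − 1)×1000 = (0.959899 − 1)×1000 = -40.101 per mil
f_A = (δ_mix − δ_B)/(δ_A − δ_B) = (-55.45 − (-40.101))/(-70.973 − (-40.101))
f_A = -15.349 / -30.872 = 0.4972

0.497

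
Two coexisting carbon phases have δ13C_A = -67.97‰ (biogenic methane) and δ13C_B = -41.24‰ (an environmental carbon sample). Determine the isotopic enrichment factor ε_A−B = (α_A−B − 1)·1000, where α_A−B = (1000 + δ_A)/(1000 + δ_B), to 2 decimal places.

α_A−B = (1000 + -67.97) / (1000 + -41.24) = 932.03 / 958.76 = 0.972120
ε_A−B = (0.972120 − 1) × 1000 = -27.880‰
(The approximation ε ≈ δ_A − δ_B would give -26.73‰.)

-27.88‰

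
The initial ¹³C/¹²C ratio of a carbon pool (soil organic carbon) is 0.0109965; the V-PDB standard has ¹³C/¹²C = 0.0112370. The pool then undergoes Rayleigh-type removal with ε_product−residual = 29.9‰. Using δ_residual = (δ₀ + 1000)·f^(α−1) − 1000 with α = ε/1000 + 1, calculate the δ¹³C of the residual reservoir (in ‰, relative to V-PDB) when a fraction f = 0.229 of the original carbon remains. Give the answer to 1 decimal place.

-63.6‰

δ₀ = (0.0109965/0.0112370 − 1)×1000 = (0.978597 − 1)×1000 = -21.403‰
α − 1 = ε/1000 = 0.0299
f^(α−1) = 0.229^(0.0299) = 0.956884
δ_res = (-21.403 + 1000) × 0.956884 − 1000 = 936.404 − 1000 = -63.60‰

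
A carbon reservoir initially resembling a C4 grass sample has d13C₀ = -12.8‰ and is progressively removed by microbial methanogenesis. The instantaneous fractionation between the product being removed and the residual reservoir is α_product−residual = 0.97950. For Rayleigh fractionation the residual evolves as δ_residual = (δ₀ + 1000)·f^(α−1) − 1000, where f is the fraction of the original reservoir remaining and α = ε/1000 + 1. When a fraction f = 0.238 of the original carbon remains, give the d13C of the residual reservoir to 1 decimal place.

16.7‰

Rayleigh residual: δ_res = (δ₀ + 1000)·f^(α−1) − 1000
α − 1 = -0.02050
f^(α−1) = 0.238^(-0.02050) = 1.029865
δ_res = (-12.8 + 1000) × 1.029865 − 1000 = 1016.682 − 1000 = 16.68‰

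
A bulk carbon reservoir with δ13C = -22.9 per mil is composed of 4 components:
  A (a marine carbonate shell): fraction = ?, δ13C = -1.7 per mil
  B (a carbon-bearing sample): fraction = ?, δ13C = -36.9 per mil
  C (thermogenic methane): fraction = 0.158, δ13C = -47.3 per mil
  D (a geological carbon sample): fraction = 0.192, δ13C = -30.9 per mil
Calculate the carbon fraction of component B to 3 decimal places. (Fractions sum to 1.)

Let f_B and f_A be the unknown fractions; fractions sum to 1 so f_B + f_A = 0.650.
Mass balance: Σ fᵢ·δᵢ = δ_bulk ⇒ f_B·(-36.9) + f_A·(-1.7) = -22.9 − (-13.406) = -9.494
Substitute f_A = 0.650 − f_B:
f_B·(-36.9 − -1.7) = -9.494 − 0.650×(-1.7) = -8.389
f_B = -8.389 / -35.2 = 0.2383

0.238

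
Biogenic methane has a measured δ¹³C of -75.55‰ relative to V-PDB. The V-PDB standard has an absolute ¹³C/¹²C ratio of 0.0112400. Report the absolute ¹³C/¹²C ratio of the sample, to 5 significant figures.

0.010391

R_sample = R_standard × (δ¹³C/1000 + 1)
R_sample = 0.0112400 × (-75.55/1000 + 1) = 0.0112400 × 0.924450
R_sample = 0.0103908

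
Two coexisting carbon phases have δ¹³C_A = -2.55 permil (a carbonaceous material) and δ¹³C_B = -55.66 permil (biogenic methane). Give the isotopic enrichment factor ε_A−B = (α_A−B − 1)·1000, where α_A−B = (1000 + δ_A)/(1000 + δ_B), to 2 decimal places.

56.24 permil

α_A−B = (1000 + -2.55) / (1000 + -55.66) = 997.45 / 944.34 = 1.056240
ε_A−B = (1.056240 − 1) × 1000 = 56.240 permil
(The approximation ε ≈ δ_A − δ_B would give 53.11 permil.)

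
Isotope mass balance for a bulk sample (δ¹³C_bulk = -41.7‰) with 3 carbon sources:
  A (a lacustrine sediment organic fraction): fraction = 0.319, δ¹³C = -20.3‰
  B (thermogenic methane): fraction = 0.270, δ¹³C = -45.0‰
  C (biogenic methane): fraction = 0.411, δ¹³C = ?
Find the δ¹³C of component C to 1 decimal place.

Isotope mass balance: δ_bulk = Σ fᵢ·δᵢ.
-41.7 = 0.319×(-20.3) + 0.270×(-45.0) + 0.411×δ_C
0.411·δ_C = -41.7 − (-18.626) = -23.074
δ_C = -23.074 / 0.411 = -56.14‰

-56.1‰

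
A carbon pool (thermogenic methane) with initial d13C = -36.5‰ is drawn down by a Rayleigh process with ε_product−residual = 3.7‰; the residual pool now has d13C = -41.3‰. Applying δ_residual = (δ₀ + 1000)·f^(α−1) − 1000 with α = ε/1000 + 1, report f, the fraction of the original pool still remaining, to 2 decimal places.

α − 1 = ε/1000 = 0.0037
(δ_res + 1000)/(δ₀ + 1000) = (-41.3 + 1000)/(-36.5 + 1000) = 958.7/963.5 = 0.995018
f = 0.995018^(1/0.0037) = exp(ln(0.995018)/0.0037) = exp(-0.00499/0.0037)
f = exp(-1.3498) = 0.2593

0.26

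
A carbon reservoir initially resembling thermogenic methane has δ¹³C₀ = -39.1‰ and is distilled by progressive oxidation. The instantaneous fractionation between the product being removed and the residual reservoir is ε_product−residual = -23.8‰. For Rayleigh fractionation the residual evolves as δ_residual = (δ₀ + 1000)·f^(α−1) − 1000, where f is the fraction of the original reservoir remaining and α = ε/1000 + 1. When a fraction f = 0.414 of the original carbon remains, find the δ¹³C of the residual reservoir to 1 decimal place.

Rayleigh residual: δ_res = (δ₀ + 1000)·f^(α−1) − 1000
α = ε/1000 + 1 = 0.97620, so α − 1 = -0.02380
f^(α−1) = 0.414^(-0.02380) = 1.021211
δ_res = (-39.1 + 1000) × 1.021211 − 1000 = 981.281 − 1000 = -18.72‰

-18.7‰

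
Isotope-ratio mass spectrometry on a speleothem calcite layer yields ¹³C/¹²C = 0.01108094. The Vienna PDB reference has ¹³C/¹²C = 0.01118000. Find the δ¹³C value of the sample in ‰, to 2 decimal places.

-8.86‰

δ¹³C = (R_sample / R_standard − 1) × 1000
R_sample / R_standard = 0.01108094 / 0.01118000 = 0.991140
δ¹³C = (0.991140 − 1) × 1000 = -8.860‰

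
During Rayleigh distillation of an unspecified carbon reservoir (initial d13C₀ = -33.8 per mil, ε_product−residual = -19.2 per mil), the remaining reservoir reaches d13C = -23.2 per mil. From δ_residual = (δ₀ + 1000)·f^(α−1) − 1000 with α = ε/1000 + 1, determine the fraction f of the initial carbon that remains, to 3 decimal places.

α − 1 = ε/1000 = -0.0192
(δ_res + 1000)/(δ₀ + 1000) = (-23.2 + 1000)/(-33.8 + 1000) = 976.8/966.2 = 1.010971
f = 1.010971^(1/-0.0192) = exp(ln(1.010971)/-0.0192) = exp(0.01091/-0.0192)
f = exp(-0.5683) = 0.5665

0.566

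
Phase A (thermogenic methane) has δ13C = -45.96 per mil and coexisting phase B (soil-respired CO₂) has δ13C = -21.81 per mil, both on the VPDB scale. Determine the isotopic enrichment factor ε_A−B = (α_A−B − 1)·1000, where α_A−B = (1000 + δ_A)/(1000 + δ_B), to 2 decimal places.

α_A−B = (1000 + -45.96) / (1000 + -21.81) = 954.04 / 978.19 = 0.975312
ε_A−B = (0.975312 − 1) × 1000 = -24.688 per mil
(The approximation ε ≈ δ_A − δ_B would give -24.15 per mil.)

-24.69 per mil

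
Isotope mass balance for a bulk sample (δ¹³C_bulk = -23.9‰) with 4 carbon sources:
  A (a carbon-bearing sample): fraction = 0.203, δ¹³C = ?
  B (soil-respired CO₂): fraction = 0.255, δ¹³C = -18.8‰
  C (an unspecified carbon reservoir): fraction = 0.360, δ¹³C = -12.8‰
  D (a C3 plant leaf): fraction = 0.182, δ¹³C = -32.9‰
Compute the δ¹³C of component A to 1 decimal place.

-41.9‰

Isotope mass balance: δ_bulk = Σ fᵢ·δᵢ.
-23.9 = 0.203×δ_A + 0.255×(-18.8) + 0.360×(-12.8) + 0.182×(-32.9)
0.203·δ_A = -23.9 − (-15.390) = -8.510
δ_A = -8.510 / 0.203 = -41.92‰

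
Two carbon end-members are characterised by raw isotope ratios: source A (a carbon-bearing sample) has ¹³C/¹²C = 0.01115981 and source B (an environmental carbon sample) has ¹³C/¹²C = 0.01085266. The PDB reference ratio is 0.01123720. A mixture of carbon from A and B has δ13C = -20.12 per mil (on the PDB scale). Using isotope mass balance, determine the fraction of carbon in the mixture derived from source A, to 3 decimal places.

δ_A = (0.01115981/0.01123720 − 1)×1000 = (0.993113 − 1)×1000 = -6.887 per mil
δ_B = (0.01085266/0.01123720 − 1)×1000 = (0.965780 − 1)×1000 = -34.220 per mil
f_A = (δ_mix − δ_B)/(δ_A − δ_B) = (-20.12 − (-34.220))/(-6.887 − (-34.220))
f_A = 14.100 / 27.333 = 0.5159

0.516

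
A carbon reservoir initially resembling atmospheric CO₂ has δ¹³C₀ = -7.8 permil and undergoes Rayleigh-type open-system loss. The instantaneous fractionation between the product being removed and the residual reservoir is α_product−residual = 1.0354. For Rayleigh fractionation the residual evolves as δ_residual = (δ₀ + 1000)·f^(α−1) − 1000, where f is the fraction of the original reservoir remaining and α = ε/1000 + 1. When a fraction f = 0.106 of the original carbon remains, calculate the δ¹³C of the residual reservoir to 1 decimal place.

Rayleigh residual: δ_res = (δ₀ + 1000)·f^(α−1) − 1000
α − 1 = 0.03540
f^(α−1) = 0.106^(0.03540) = 0.923625
δ_res = (-7.8 + 1000) × 0.923625 − 1000 = 916.421 − 1000 = -83.58 permil

-83.6 permil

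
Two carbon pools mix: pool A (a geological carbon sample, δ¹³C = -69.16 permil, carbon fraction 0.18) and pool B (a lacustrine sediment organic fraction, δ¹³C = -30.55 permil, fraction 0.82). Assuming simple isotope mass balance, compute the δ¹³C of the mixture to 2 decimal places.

δ_mix = f_A·δ_A + f_B·δ_B
δ_mix = 0.18 × (-69.16) + 0.82 × (-30.55)
δ_mix = -12.449 + -25.051 = -37.500 permil

-37.50 permil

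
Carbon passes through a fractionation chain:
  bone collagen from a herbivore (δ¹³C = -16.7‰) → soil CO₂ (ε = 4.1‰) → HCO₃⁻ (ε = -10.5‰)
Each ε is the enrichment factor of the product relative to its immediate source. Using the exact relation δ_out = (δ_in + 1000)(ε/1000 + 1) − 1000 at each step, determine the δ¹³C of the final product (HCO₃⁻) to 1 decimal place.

-23.0‰

step 1: δ = (-16.70 + 1000)·(4.1/1000 + 1) − 1000 = -12.67‰
step 2: δ = (-12.67 + 1000)·(-10.5/1000 + 1) − 1000 = -23.04‰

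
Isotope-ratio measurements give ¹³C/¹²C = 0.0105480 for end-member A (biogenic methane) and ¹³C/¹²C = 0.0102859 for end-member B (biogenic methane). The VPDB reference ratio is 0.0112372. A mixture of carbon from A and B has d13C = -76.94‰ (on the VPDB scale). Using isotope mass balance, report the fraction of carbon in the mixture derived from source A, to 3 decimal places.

0.331

δ_A = (0.0105480/0.0112372 − 1)×1000 = (0.938668 − 1)×1000 = -61.332‰
δ_B = (0.0102859/0.0112372 − 1)×1000 = (0.915344 − 1)×1000 = -84.656‰
f_A = (δ_mix − δ_B)/(δ_A − δ_B) = (-76.94 − (-84.656))/(-61.332 − (-84.656))
f_A = 7.716 / 23.324 = 0.3308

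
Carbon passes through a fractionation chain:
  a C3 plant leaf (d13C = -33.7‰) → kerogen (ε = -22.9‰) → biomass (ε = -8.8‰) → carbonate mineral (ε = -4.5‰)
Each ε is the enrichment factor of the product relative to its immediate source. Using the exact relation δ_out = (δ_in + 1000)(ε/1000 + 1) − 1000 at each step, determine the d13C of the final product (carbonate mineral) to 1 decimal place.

step 1: δ = (-33.70 + 1000)·(-22.9/1000 + 1) − 1000 = -55.83‰
step 2: δ = (-55.83 + 1000)·(-8.8/1000 + 1) − 1000 = -64.14‰
step 3: δ = (-64.14 + 1000)·(-4.5/1000 + 1) − 1000 = -68.35‰

-68.3‰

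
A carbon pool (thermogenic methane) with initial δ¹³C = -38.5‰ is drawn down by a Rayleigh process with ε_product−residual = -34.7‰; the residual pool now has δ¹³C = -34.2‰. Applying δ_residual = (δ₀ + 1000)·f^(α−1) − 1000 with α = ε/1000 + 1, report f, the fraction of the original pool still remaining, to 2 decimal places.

α − 1 = ε/1000 = -0.0347
(δ_res + 1000)/(δ₀ + 1000) = (-34.2 + 1000)/(-38.5 + 1000) = 965.8/961.5 = 1.004472
f = 1.004472^(1/-0.0347) = exp(ln(1.004472)/-0.0347) = exp(0.00446/-0.0347)
f = exp(-0.1286) = 0.8793

0.88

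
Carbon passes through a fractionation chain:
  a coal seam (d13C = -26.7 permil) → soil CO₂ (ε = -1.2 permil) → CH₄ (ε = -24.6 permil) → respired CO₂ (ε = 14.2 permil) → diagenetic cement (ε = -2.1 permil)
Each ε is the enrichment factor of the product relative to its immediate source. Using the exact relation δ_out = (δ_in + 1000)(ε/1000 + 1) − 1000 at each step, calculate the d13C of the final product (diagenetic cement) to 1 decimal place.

-40.3 permil

step 1: δ = (-26.70 + 1000)·(-1.2/1000 + 1) − 1000 = -27.87 permil
step 2: δ = (-27.87 + 1000)·(-24.6/1000 + 1) − 1000 = -51.78 permil
step 3: δ = (-51.78 + 1000)·(14.2/1000 + 1) − 1000 = -38.32 permil
step 4: δ = (-38.32 + 1000)·(-2.1/1000 + 1) − 1000 = -40.34 permil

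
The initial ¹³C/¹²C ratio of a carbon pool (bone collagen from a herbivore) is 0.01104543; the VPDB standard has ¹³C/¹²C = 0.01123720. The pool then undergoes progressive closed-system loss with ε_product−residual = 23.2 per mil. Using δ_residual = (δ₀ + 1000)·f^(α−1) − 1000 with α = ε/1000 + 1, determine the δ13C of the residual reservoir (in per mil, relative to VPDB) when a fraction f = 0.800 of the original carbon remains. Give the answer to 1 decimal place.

δ₀ = (0.01104543/0.01123720 − 1)×1000 = (0.982934 − 1)×1000 = -17.066 per mil
α − 1 = ε/1000 = 0.0232
f^(α−1) = 0.800^(0.0232) = 0.994836
δ_res = (-17.066 + 1000) × 0.994836 − 1000 = 977.859 − 1000 = -22.14 per mil

-22.1 per mil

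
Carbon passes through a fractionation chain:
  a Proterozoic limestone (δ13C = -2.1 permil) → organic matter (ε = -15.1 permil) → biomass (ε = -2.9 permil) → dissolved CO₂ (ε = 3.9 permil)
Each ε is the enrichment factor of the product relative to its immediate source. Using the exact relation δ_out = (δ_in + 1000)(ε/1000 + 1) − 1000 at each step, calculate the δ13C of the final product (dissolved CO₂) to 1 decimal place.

step 1: δ = (-2.10 + 1000)·(-15.1/1000 + 1) − 1000 = -17.17 permil
step 2: δ = (-17.17 + 1000)·(-2.9/1000 + 1) − 1000 = -20.02 permil
step 3: δ = (-20.02 + 1000)·(3.9/1000 + 1) − 1000 = -16.20 permil

-16.2 permil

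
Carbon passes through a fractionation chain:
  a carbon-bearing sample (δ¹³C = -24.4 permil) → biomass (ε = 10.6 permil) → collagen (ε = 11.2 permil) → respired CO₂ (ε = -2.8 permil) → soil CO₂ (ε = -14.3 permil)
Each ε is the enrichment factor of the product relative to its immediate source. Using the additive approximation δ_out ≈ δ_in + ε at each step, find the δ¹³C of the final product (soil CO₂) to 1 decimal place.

-19.7 permil

step 1: δ ≈ -24.4 + (10.6) = -13.8 permil
step 2: δ ≈ -13.8 + (11.2) = -2.6 permil
step 3: δ ≈ -2.6 + (-2.8) = -5.4 permil
step 4: δ ≈ -5.4 + (-14.3) = -19.7 permil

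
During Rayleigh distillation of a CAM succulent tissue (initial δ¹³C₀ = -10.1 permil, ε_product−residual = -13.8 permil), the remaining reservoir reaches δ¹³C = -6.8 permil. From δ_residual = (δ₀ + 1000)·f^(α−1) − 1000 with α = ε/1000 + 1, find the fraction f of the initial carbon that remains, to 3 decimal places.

α − 1 = ε/1000 = -0.0138
(δ_res + 1000)/(δ₀ + 1000) = (-6.8 + 1000)/(-10.1 + 1000) = 993.2/989.9 = 1.003334
f = 1.003334^(1/-0.0138) = exp(ln(1.003334)/-0.0138) = exp(0.00333/-0.0138)
f = exp(-0.2412) = 0.7857

0.786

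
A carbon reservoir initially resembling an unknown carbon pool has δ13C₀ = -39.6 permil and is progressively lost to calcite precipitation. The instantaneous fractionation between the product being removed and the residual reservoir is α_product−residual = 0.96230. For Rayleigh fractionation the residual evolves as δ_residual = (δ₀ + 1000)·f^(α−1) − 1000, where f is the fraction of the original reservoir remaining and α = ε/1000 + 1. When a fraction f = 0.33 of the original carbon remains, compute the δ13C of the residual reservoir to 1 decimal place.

Rayleigh residual: δ_res = (δ₀ + 1000)·f^(α−1) − 1000
α − 1 = -0.03770
f^(α−1) = 0.33^(-0.03770) = 1.042682
δ_res = (-39.6 + 1000) × 1.042682 − 1000 = 1001.392 − 1000 = 1.39 permil

1.4 permil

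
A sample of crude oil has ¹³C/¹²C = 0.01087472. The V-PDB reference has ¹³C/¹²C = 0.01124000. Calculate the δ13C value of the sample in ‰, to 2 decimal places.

δ13C = (R_sample / R_standard − 1) × 1000
R_sample / R_standard = 0.01087472 / 0.01124000 = 0.967502
δ13C = (0.967502 − 1) × 1000 = -32.498‰

-32.50‰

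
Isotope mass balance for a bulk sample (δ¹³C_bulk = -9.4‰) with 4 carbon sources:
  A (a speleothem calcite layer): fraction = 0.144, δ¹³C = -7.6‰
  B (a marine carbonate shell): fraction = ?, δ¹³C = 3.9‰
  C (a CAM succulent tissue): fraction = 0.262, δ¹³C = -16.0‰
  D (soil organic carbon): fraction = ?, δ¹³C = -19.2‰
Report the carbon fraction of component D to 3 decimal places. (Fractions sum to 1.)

0.278

Let f_D and f_B be the unknown fractions; fractions sum to 1 so f_D + f_B = 0.594.
Mass balance: Σ fᵢ·δᵢ = δ_bulk ⇒ f_D·(-19.2) + f_B·(3.9) = -9.4 − (-5.286) = -4.114
Substitute f_B = 0.594 − f_D:
f_D·(-19.2 − 3.9) = -4.114 − 0.594×(3.9) = -6.430
f_D = -6.430 / -23.1 = 0.2784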